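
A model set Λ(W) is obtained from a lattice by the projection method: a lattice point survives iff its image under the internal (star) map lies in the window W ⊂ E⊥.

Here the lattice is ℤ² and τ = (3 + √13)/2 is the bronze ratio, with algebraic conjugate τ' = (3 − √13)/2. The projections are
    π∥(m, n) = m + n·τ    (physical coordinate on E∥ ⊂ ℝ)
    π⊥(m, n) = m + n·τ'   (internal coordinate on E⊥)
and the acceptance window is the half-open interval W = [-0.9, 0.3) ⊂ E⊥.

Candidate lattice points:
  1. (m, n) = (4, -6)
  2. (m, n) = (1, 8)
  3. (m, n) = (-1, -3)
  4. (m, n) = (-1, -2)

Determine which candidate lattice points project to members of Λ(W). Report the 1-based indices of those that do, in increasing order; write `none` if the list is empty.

τ' = (3−√13)/2 ≈ -0.30278.
[1] lift (4,-6): star map gives 5.81665; window check -0.9 ≤ 5.81665 < 0.3 is false → out
[2] lift (1,8): star map gives -1.42221; window check -0.9 ≤ -1.42221 < 0.3 is false → out
[3] lift (-1,-3): star map gives -0.09167; window check -0.9 ≤ -0.09167 < 0.3 is true → IN Λ
[4] lift (-1,-2): star map gives -0.39445; window check -0.9 ≤ -0.39445 < 0.3 is true → IN Λ

3, 4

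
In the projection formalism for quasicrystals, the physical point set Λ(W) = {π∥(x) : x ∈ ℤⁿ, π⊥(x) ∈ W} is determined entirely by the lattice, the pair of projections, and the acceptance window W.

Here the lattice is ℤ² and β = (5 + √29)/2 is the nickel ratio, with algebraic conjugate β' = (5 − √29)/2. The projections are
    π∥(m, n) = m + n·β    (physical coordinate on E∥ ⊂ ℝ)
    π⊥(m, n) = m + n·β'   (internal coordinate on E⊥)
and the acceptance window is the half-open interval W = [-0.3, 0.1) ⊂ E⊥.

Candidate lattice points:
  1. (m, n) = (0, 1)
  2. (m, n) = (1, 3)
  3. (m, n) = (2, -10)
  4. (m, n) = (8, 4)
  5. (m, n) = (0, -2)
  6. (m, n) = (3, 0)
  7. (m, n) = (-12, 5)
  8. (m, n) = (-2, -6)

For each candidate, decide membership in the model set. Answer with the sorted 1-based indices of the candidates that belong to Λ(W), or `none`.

1

Numerically β ≈ 5.192582 and β' = −1/β ≈ -0.192582.
[1] lift (0,1): star map gives -0.192582; window check -0.3 ≤ -0.192582 < 0.1 is true → IN Λ
[2] lift (1,3): star map gives 0.422253; window check -0.3 ≤ 0.422253 < 0.1 is false → out
[3] lift (2,-10): star map gives 3.925824; window check -0.3 ≤ 3.925824 < 0.1 is false → out
[4] lift (8,4): star map gives 7.229670; window check -0.3 ≤ 7.229670 < 0.1 is false → out
[5] lift (0,-2): star map gives 0.385165; window check -0.3 ≤ 0.385165 < 0.1 is false → out
[6] lift (3,0): star map gives 3.000000; window check -0.3 ≤ 3.000000 < 0.1 is false → out
[7] lift (-12,5): star map gives -12.962912; window check -0.3 ≤ -12.962912 < 0.1 is false → out
[8] lift (-2,-6): star map gives -0.844506; window check -0.3 ≤ -0.844506 < 0.1 is false → out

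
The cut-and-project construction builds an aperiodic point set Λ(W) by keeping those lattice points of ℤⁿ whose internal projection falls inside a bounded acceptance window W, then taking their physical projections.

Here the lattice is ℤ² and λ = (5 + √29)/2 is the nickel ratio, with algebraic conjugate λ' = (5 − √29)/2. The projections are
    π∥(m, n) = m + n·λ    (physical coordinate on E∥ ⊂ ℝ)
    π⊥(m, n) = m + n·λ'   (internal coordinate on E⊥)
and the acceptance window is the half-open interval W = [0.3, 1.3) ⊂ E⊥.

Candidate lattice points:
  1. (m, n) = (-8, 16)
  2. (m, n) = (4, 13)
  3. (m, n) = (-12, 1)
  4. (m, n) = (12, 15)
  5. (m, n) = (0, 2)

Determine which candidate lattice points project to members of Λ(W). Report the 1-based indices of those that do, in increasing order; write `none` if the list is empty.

Numerically λ ≈ 5.192582 and λ' = −1/λ ≈ -0.192582.
[1] lift (-8,16): star map gives -11.081318; window check 0.3 ≤ -11.081318 < 1.3 is false → out
[2] lift (4,13): star map gives 1.496429; window check 0.3 ≤ 1.496429 < 1.3 is false → out
[3] lift (-12,1): star map gives -12.192582; window check 0.3 ≤ -12.192582 < 1.3 is false → out
[4] lift (12,15): star map gives 9.111264; window check 0.3 ≤ 9.111264 < 1.3 is false → out
[5] lift (0,2): star map gives -0.385165; window check 0.3 ≤ -0.385165 < 1.3 is false → out

none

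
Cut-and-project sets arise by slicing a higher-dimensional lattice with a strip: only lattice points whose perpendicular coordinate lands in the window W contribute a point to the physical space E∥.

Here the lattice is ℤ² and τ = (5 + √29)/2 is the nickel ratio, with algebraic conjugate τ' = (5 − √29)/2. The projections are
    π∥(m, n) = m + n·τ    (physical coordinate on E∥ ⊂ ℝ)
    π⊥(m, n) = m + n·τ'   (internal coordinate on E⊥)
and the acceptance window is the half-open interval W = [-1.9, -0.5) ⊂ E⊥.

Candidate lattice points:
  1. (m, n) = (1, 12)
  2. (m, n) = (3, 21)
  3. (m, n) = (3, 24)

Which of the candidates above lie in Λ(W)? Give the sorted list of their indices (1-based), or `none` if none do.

1, 2, 3

Compute τ' = (5−√29)/2 = -0.1926, so π⊥(m,n) = m -0.1926·n.
[1] lift (1,12): star map gives -1.3110; window check -1.9 ≤ -1.3110 < -0.5 is true → IN Λ
[2] lift (3,21): star map gives -1.0442; window check -1.9 ≤ -1.0442 < -0.5 is true → IN Λ
[3] lift (3,24): star map gives -1.6220; window check -1.9 ≤ -1.6220 < -0.5 is true → IN Λ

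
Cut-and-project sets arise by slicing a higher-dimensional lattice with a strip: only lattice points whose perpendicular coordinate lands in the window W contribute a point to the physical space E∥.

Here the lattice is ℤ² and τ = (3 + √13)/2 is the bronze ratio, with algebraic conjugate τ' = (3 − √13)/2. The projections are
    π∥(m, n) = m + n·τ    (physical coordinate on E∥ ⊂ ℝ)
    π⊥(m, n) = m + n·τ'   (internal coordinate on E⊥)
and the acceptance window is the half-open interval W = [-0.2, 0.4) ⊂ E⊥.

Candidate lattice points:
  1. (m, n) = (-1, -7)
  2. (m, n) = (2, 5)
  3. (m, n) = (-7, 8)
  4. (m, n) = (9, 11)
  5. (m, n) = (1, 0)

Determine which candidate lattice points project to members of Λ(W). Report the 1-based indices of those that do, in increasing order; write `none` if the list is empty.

τ' = (3−√13)/2 ≈ -0.302776.
candidate 1: (m,n)=(-1,-7) → π∥ = -1-7·τ ≈ -24.119429, π⊥ = -1-7·τ' ≈ 1.119429 ∉ [-0.2, 0.4) ⇒ out
candidate 2: (m,n)=(2,5) → π∥ = 2+5·τ ≈ 18.513878, π⊥ = 2+5·τ' ≈ 0.486122 ∉ [-0.2, 0.4) ⇒ out
candidate 3: (m,n)=(-7,8) → π∥ = -7+8·τ ≈ 19.422205, π⊥ = -7+8·τ' ≈ -9.422205 ∉ [-0.2, 0.4) ⇒ out
candidate 4: (m,n)=(9,11) → π∥ = 9+11·τ ≈ 45.330532, π⊥ = 9+11·τ' ≈ 5.669468 ∉ [-0.2, 0.4) ⇒ out
candidate 5: (m,n)=(1,0) → π∥ = 1+0·τ ≈ 1.000000, π⊥ = 1+0·τ' ≈ 1.000000 ∉ [-0.2, 0.4) ⇒ out

none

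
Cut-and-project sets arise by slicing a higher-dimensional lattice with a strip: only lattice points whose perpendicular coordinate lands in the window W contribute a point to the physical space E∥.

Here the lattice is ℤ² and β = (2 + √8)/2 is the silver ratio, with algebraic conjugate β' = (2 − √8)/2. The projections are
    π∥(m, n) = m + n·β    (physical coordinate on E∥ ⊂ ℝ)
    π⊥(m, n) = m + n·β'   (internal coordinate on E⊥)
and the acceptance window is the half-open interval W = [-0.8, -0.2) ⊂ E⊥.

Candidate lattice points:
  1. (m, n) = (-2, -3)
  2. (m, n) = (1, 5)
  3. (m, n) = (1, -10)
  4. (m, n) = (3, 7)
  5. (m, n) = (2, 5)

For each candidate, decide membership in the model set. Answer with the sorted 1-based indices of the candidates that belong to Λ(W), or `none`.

Numerically β ≈ 2.414214 and β' = −1/β ≈ -0.414214.
#1 (-2,-3): internal coord -2 + (-3)·β' = -0.757359; -0.757359 ∈ [-0.8, -0.2) → IN Λ
#2 (1,5): internal coord 1 + (5)·β' = -1.071068; -1.071068 ∉ [-0.8, -0.2) → out
#3 (1,-10): internal coord 1 + (-10)·β' = +5.142136; +5.142136 ∉ [-0.8, -0.2) → out
#4 (3,7): internal coord 3 + (7)·β' = +0.100505; +0.100505 ∉ [-0.8, -0.2) → out
#5 (2,5): internal coord 2 + (5)·β' = -0.071068; -0.071068 ∉ [-0.8, -0.2) → out

1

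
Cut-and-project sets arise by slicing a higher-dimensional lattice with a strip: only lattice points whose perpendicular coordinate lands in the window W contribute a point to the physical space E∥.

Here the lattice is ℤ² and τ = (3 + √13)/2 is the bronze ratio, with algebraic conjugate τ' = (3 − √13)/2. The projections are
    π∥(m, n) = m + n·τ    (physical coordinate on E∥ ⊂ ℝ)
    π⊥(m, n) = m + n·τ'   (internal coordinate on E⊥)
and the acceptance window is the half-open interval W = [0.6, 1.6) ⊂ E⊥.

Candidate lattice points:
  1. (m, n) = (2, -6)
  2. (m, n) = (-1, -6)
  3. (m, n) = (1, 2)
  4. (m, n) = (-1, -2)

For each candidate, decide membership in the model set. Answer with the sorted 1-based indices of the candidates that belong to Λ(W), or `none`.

Compute τ' = (3−√13)/2 = -0.30278, so π⊥(m,n) = m -0.30278·n.
[1] lift (2,-6): star map gives 3.81665; window check 0.6 ≤ 3.81665 < 1.6 is false → out
[2] lift (-1,-6): star map gives 0.81665; window check 0.6 ≤ 0.81665 < 1.6 is true → IN Λ
[3] lift (1,2): star map gives 0.39445; window check 0.6 ≤ 0.39445 < 1.6 is false → out
[4] lift (-1,-2): star map gives -0.39445; window check 0.6 ≤ -0.39445 < 1.6 is false → out

2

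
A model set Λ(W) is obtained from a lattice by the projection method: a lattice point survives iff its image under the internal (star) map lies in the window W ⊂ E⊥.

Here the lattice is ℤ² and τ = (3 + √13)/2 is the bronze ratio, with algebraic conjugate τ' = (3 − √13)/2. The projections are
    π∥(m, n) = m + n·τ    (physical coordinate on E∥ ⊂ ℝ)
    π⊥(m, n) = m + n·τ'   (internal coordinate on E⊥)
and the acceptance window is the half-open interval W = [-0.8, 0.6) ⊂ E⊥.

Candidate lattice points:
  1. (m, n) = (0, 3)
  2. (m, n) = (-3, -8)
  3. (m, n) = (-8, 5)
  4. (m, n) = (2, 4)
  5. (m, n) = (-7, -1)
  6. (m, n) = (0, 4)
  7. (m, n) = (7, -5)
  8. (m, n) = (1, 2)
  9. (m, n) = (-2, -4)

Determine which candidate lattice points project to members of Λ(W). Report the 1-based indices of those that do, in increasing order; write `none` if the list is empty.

2, 8, 9

Numerically τ ≈ 3.30278 and τ' = −1/τ ≈ -0.30278.
#1 (0,3): internal coord 0 + (3)·τ' = -0.90833; -0.90833 ∉ [-0.8, 0.6) → out
#2 (-3,-8): internal coord -3 + (-8)·τ' = -0.57779; -0.57779 ∈ [-0.8, 0.6) → IN Λ
#3 (-8,5): internal coord -8 + (5)·τ' = -9.51388; -9.51388 ∉ [-0.8, 0.6) → out
#4 (2,4): internal coord 2 + (4)·τ' = +0.78890; +0.78890 ∉ [-0.8, 0.6) → out
#5 (-7,-1): internal coord -7 + (-1)·τ' = -6.69722; -6.69722 ∉ [-0.8, 0.6) → out
#6 (0,4): internal coord 0 + (4)·τ' = -1.21110; -1.21110 ∉ [-0.8, 0.6) → out
#7 (7,-5): internal coord 7 + (-5)·τ' = +8.51388; +8.51388 ∉ [-0.8, 0.6) → out
#8 (1,2): internal coord 1 + (2)·τ' = +0.39445; +0.39445 ∈ [-0.8, 0.6) → IN Λ
#9 (-2,-4): internal coord -2 + (-4)·τ' = -0.78890; -0.78890 ∈ [-0.8, 0.6) → IN Λ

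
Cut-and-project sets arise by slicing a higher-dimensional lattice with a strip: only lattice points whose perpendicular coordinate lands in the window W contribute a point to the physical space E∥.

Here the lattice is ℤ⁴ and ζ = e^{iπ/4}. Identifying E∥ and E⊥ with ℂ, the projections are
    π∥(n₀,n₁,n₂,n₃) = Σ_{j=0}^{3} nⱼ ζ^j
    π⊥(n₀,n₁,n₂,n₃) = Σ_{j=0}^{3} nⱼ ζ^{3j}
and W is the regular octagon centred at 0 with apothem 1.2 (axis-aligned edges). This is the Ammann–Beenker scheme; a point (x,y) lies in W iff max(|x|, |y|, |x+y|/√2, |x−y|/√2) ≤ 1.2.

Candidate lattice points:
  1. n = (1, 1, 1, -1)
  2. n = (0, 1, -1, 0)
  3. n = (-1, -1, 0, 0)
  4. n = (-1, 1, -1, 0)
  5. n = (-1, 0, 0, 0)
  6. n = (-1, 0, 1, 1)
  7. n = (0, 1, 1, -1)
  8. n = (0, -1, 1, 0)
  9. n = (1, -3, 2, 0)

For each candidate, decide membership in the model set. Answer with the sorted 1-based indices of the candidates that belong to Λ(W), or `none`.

1, 3, 5, 6

With ζ = e^{iπ/4} the internal vectors are ζ^0,ζ^3,ζ^6,ζ^9.
#1 (1, 1, 1, -1): internal (-0.4142, -1.0000); octagon support 1.0000 vs apothem 1.2 → ∈ W
#2 (0, 1, -1, 0): internal (-0.7071, 1.7071); octagon support 1.7071 vs apothem 1.2 → ∉ W
#3 (-1, -1, 0, 0): internal (-0.2929, -0.7071); octagon support 0.7071 vs apothem 1.2 → ∈ W
#4 (-1, 1, -1, 0): internal (-1.7071, 1.7071); octagon support 2.4142 vs apothem 1.2 → ∉ W
#5 (-1, 0, 0, 0): internal (-1.0000, 0.0000); octagon support 1.0000 vs apothem 1.2 → ∈ W
#6 (-1, 0, 1, 1): internal (-0.2929, -0.2929); octagon support 0.4142 vs apothem 1.2 → ∈ W
#7 (0, 1, 1, -1): internal (-1.4142, -1.0000); octagon support 1.7071 vs apothem 1.2 → ∉ W
#8 (0, -1, 1, 0): internal (0.7071, -1.7071); octagon support 1.7071 vs apothem 1.2 → ∉ W
#9 (1, -3, 2, 0): internal (3.1213, -4.1213); octagon support 5.1213 vs apothem 1.2 → ∉ W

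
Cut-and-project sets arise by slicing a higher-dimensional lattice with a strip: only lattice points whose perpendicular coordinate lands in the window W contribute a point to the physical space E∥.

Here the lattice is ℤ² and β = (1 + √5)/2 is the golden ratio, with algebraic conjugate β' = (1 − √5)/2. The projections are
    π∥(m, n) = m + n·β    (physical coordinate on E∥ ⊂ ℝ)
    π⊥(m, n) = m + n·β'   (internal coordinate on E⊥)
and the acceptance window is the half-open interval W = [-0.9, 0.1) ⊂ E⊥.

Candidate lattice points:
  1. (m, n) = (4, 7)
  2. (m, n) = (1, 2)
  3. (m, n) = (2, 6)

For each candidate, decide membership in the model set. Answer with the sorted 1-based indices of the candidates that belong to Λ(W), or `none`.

1, 2

Compute β' = (1−√5)/2 = -0.618034, so π⊥(m,n) = m -0.618034·n.
#1 (4,7): internal coord 4 + (7)·β' = -0.326238; -0.326238 ∈ [-0.9, 0.1) → IN Λ
#2 (1,2): internal coord 1 + (2)·β' = -0.236068; -0.236068 ∈ [-0.9, 0.1) → IN Λ
#3 (2,6): internal coord 2 + (6)·β' = -1.708204; -1.708204 ∉ [-0.9, 0.1) → out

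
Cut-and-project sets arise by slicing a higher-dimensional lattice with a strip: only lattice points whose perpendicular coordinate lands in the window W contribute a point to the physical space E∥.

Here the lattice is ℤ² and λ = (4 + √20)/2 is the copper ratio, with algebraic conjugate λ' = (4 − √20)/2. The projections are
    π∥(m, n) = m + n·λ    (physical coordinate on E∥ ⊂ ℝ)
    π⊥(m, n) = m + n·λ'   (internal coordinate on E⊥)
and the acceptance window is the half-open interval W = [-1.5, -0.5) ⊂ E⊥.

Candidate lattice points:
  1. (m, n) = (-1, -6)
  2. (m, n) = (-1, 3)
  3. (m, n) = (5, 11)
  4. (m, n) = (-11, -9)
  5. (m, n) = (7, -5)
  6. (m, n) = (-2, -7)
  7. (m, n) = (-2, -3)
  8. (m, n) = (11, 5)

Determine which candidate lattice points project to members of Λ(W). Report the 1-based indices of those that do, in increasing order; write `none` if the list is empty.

Numerically λ ≈ 4.2361 and λ' = −1/λ ≈ -0.2361.
#1 (-1,-6): internal coord -1 + (-6)·λ' = +0.4164; +0.4164 ∉ [-1.5, -0.5) → out
#2 (-1,3): internal coord -1 + (3)·λ' = -1.7082; -1.7082 ∉ [-1.5, -0.5) → out
#3 (5,11): internal coord 5 + (11)·λ' = +2.4033; +2.4033 ∉ [-1.5, -0.5) → out
#4 (-11,-9): internal coord -11 + (-9)·λ' = -8.8754; -8.8754 ∉ [-1.5, -0.5) → out
#5 (7,-5): internal coord 7 + (-5)·λ' = +8.1803; +8.1803 ∉ [-1.5, -0.5) → out
#6 (-2,-7): internal coord -2 + (-7)·λ' = -0.3475; -0.3475 ∉ [-1.5, -0.5) → out
#7 (-2,-3): internal coord -2 + (-3)·λ' = -1.2918; -1.2918 ∈ [-1.5, -0.5) → IN Λ
#8 (11,5): internal coord 11 + (5)·λ' = +9.8197; +9.8197 ∉ [-1.5, -0.5) → out

7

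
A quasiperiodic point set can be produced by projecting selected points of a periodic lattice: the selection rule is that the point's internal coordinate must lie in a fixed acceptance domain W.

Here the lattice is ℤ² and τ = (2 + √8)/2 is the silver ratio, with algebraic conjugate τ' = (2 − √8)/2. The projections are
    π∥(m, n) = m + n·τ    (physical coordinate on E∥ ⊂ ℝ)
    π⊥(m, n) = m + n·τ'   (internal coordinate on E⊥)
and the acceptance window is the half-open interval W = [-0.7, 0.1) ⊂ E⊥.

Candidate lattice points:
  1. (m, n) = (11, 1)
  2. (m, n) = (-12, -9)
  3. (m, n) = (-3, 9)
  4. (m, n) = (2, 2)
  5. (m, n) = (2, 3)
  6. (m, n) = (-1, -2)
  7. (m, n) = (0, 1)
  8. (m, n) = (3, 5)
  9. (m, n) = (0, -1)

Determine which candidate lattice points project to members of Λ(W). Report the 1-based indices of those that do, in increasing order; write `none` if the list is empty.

Numerically τ ≈ 2.414214 and τ' = −1/τ ≈ -0.414214.
candidate 1: (m,n)=(11,1) → π∥ = 11+1·τ ≈ 13.414214, π⊥ = 11+1·τ' ≈ 10.585786 ∉ [-0.7, 0.1) ⇒ out
candidate 2: (m,n)=(-12,-9) → π∥ = -12-9·τ ≈ -33.727922, π⊥ = -12-9·τ' ≈ -8.272078 ∉ [-0.7, 0.1) ⇒ out
candidate 3: (m,n)=(-3,9) → π∥ = -3+9·τ ≈ 18.727922, π⊥ = -3+9·τ' ≈ -6.727922 ∉ [-0.7, 0.1) ⇒ out
candidate 4: (m,n)=(2,2) → π∥ = 2+2·τ ≈ 6.828427, π⊥ = 2+2·τ' ≈ 1.171573 ∉ [-0.7, 0.1) ⇒ out
candidate 5: (m,n)=(2,3) → π∥ = 2+3·τ ≈ 9.242641, π⊥ = 2+3·τ' ≈ 0.757359 ∉ [-0.7, 0.1) ⇒ out
candidate 6: (m,n)=(-1,-2) → π∥ = -1-2·τ ≈ -5.828427, π⊥ = -1-2·τ' ≈ -0.171573 ∈ [-0.7, 0.1) ⇒ IN Λ
candidate 7: (m,n)=(0,1) → π∥ = 0+1·τ ≈ 2.414214, π⊥ = 0+1·τ' ≈ -0.414214 ∈ [-0.7, 0.1) ⇒ IN Λ
candidate 8: (m,n)=(3,5) → π∥ = 3+5·τ ≈ 15.071068, π⊥ = 3+5·τ' ≈ 0.928932 ∉ [-0.7, 0.1) ⇒ out
candidate 9: (m,n)=(0,-1) → π∥ = 0-1·τ ≈ -2.414214, π⊥ = 0-1·τ' ≈ 0.414214 ∉ [-0.7, 0.1) ⇒ out

6, 7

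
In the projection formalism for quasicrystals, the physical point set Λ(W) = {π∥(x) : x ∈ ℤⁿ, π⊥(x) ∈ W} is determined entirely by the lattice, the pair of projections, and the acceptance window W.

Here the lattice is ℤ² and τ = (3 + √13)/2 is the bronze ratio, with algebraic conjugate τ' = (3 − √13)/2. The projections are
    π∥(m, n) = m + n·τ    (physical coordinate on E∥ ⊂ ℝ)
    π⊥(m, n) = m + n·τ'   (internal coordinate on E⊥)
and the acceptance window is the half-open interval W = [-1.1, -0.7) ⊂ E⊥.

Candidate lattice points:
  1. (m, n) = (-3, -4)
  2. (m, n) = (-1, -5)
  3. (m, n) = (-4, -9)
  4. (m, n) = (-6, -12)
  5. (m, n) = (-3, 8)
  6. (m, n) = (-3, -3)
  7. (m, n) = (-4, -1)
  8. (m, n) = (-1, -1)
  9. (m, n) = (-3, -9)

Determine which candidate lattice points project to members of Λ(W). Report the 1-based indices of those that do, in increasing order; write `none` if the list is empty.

Compute τ' = (3−√13)/2 = -0.302776, so π⊥(m,n) = m -0.302776·n.
#1 (-3,-4): internal coord -3 + (-4)·τ' = -1.788897; -1.788897 ∉ [-1.1, -0.7) → out
#2 (-1,-5): internal coord -1 + (-5)·τ' = +0.513878; +0.513878 ∉ [-1.1, -0.7) → out
#3 (-4,-9): internal coord -4 + (-9)·τ' = -1.275019; -1.275019 ∉ [-1.1, -0.7) → out
#4 (-6,-12): internal coord -6 + (-12)·τ' = -2.366692; -2.366692 ∉ [-1.1, -0.7) → out
#5 (-3,8): internal coord -3 + (8)·τ' = -5.422205; -5.422205 ∉ [-1.1, -0.7) → out
#6 (-3,-3): internal coord -3 + (-3)·τ' = -2.091673; -2.091673 ∉ [-1.1, -0.7) → out
#7 (-4,-1): internal coord -4 + (-1)·τ' = -3.697224; -3.697224 ∉ [-1.1, -0.7) → out
#8 (-1,-1): internal coord -1 + (-1)·τ' = -0.697224; -0.697224 ∉ [-1.1, -0.7) → out
#9 (-3,-9): internal coord -3 + (-9)·τ' = -0.275019; -0.275019 ∉ [-1.1, -0.7) → out

none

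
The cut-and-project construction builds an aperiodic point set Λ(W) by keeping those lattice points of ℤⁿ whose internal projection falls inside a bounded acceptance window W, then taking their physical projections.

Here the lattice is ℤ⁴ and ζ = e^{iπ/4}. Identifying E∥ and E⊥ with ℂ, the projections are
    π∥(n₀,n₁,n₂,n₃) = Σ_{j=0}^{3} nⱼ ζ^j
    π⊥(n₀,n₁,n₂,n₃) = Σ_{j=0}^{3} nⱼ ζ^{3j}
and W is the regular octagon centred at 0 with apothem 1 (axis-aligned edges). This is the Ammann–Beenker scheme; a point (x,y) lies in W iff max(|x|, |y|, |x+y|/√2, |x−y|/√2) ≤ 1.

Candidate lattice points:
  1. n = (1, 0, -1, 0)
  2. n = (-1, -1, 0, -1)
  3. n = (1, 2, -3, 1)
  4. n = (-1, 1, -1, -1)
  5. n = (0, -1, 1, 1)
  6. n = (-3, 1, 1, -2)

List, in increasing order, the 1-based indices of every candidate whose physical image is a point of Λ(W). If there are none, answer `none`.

none

π⊥(n) = n₀ + n₁ζ³ + n₂ζ⁶ + n₃ζ⁹ where ζ = e^{iπ/4}.
candidate 1: n = (1, 0, -1, 0) → π⊥ ≈ (+1.000000, +1.000000); max(|x|,|y|,|x±y|/√2) = 1.414214 > 1 ⇒ ∉ W
candidate 2: n = (-1, -1, 0, -1) → π⊥ ≈ (-1.000000, -1.414214); max(|x|,|y|,|x±y|/√2) = 1.707107 > 1 ⇒ ∉ W
candidate 3: n = (1, 2, -3, 1) → π⊥ ≈ (+0.292893, +5.121320); max(|x|,|y|,|x±y|/√2) = 5.121320 > 1 ⇒ ∉ W
candidate 4: n = (-1, 1, -1, -1) → π⊥ ≈ (-2.414214, +1.000000); max(|x|,|y|,|x±y|/√2) = 2.414214 > 1 ⇒ ∉ W
candidate 5: n = (0, -1, 1, 1) → π⊥ ≈ (+1.414214, -1.000000); max(|x|,|y|,|x±y|/√2) = 1.707107 > 1 ⇒ ∉ W
candidate 6: n = (-3, 1, 1, -2) → π⊥ ≈ (-5.121320, -1.707107); max(|x|,|y|,|x±y|/√2) = 5.121320 > 1 ⇒ ∉ W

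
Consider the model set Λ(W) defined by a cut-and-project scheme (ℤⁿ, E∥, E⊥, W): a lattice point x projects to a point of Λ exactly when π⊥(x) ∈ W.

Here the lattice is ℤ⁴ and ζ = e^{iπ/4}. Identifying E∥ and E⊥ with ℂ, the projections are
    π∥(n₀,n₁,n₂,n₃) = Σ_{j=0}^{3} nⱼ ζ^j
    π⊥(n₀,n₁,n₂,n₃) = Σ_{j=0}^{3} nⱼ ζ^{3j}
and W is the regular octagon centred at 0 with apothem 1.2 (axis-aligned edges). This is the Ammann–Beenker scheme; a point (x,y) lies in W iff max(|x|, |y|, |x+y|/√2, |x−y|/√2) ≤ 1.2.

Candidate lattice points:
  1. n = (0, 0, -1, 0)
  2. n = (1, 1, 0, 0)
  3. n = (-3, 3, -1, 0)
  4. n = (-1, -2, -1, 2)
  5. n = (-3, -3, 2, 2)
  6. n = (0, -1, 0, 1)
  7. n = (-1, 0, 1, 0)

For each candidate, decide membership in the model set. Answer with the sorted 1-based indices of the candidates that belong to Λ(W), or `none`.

Internal map: ζ^{3j} for j=0..3 gives (1,0), (−√2/2,√2/2), (0,−1), (√2/2,√2/2).
#1 (0, 0, -1, 0): internal (0.00000, 1.00000); octagon support 1.00000 vs apothem 1.2 → ∈ W
#2 (1, 1, 0, 0): internal (0.29289, 0.70711); octagon support 0.70711 vs apothem 1.2 → ∈ W
#3 (-3, 3, -1, 0): internal (-5.12132, 3.12132); octagon support 5.82843 vs apothem 1.2 → ∉ W
#4 (-1, -2, -1, 2): internal (1.82843, 1.00000); octagon support 2.00000 vs apothem 1.2 → ∉ W
#5 (-3, -3, 2, 2): internal (0.53553, -2.70711); octagon support 2.70711 vs apothem 1.2 → ∉ W
#6 (0, -1, 0, 1): internal (1.41421, 0.00000); octagon support 1.41421 vs apothem 1.2 → ∉ W
#7 (-1, 0, 1, 0): internal (-1.00000, -1.00000); octagon support 1.41421 vs apothem 1.2 → ∉ W

1, 2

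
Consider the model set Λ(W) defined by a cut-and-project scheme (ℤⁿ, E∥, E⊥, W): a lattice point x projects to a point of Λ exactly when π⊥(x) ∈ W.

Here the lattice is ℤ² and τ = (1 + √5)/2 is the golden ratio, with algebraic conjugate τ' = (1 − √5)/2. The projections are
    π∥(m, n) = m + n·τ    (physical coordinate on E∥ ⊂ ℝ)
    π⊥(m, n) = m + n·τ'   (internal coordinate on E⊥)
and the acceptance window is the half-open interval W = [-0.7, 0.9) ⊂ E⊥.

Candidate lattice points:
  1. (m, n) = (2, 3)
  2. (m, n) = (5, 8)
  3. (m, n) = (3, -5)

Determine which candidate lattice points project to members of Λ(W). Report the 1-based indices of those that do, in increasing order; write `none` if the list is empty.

1, 2

Compute τ' = (1−√5)/2 = -0.618034, so π⊥(m,n) = m -0.618034·n.
#1 (2,3): internal coord 2 + (3)·τ' = +0.145898; +0.145898 ∈ [-0.7, 0.9) → IN Λ
#2 (5,8): internal coord 5 + (8)·τ' = +0.055728; +0.055728 ∈ [-0.7, 0.9) → IN Λ
#3 (3,-5): internal coord 3 + (-5)·τ' = +6.090170; +6.090170 ∉ [-0.7, 0.9) → out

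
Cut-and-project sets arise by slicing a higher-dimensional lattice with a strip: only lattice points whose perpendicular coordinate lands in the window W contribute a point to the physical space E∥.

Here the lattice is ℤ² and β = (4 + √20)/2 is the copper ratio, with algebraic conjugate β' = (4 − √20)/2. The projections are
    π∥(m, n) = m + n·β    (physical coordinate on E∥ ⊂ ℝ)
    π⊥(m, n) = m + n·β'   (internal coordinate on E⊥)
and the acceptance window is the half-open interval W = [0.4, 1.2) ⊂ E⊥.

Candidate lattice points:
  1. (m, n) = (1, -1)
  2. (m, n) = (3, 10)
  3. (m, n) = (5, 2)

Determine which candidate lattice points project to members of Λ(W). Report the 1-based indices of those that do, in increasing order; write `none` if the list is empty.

2

β' = (4−√20)/2 ≈ -0.23607.
[1] lift (1,-1): star map gives 1.23607; window check 0.4 ≤ 1.23607 < 1.2 is false → out
[2] lift (3,10): star map gives 0.63932; window check 0.4 ≤ 0.63932 < 1.2 is true → IN Λ
[3] lift (5,2): star map gives 4.52786; window check 0.4 ≤ 4.52786 < 1.2 is false → out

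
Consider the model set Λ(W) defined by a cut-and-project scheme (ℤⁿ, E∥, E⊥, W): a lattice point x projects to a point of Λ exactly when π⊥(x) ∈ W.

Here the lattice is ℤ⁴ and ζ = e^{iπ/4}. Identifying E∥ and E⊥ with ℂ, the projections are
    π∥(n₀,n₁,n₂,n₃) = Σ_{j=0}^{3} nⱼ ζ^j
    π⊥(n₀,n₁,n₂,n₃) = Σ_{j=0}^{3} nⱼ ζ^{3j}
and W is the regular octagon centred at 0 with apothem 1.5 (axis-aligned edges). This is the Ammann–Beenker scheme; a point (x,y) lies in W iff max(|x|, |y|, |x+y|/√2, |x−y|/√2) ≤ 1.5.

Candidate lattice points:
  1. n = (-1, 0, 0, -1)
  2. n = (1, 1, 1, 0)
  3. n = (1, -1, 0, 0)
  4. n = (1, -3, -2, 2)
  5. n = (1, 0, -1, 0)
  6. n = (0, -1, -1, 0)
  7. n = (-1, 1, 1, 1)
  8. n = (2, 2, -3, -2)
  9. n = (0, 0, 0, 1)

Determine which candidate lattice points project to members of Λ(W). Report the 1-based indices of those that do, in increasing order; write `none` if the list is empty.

Internal map: ζ^{3j} for j=0..3 gives (1,0), (−√2/2,√2/2), (0,−1), (√2/2,√2/2).
#1 (-1, 0, 0, -1): internal (-1.70711, -0.70711); octagon support 1.70711 vs apothem 1.5 → ∉ W
#2 (1, 1, 1, 0): internal (0.29289, -0.29289); octagon support 0.41421 vs apothem 1.5 → ∈ W
#3 (1, -1, 0, 0): internal (1.70711, -0.70711); octagon support 1.70711 vs apothem 1.5 → ∉ W
#4 (1, -3, -2, 2): internal (4.53553, 1.29289); octagon support 4.53553 vs apothem 1.5 → ∉ W
#5 (1, 0, -1, 0): internal (1.00000, 1.00000); octagon support 1.41421 vs apothem 1.5 → ∈ W
#6 (0, -1, -1, 0): internal (0.70711, 0.29289); octagon support 0.70711 vs apothem 1.5 → ∈ W
#7 (-1, 1, 1, 1): internal (-1.00000, 0.41421); octagon support 1.00000 vs apothem 1.5 → ∈ W
#8 (2, 2, -3, -2): internal (-0.82843, 3.00000); octagon support 3.00000 vs apothem 1.5 → ∉ W
#9 (0, 0, 0, 1): internal (0.70711, 0.70711); octagon support 1.00000 vs apothem 1.5 → ∈ W

2, 5, 6, 7, 9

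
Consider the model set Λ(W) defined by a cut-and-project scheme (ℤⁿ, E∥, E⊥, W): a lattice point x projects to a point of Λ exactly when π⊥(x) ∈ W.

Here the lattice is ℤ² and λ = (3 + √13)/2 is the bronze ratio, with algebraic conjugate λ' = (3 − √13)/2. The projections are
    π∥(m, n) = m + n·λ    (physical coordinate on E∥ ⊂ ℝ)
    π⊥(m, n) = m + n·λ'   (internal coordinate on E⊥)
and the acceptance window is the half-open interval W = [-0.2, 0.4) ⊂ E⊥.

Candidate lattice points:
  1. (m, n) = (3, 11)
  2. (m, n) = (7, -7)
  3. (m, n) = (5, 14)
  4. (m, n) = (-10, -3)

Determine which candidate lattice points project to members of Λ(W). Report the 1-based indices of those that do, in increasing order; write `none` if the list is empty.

Numerically λ ≈ 3.302776 and λ' = −1/λ ≈ -0.302776.
#1 (3,11): internal coord 3 + (11)·λ' = -0.330532; -0.330532 ∉ [-0.2, 0.4) → out
#2 (7,-7): internal coord 7 + (-7)·λ' = +9.119429; +9.119429 ∉ [-0.2, 0.4) → out
#3 (5,14): internal coord 5 + (14)·λ' = +0.761141; +0.761141 ∉ [-0.2, 0.4) → out
#4 (-10,-3): internal coord -10 + (-3)·λ' = -9.091673; -9.091673 ∉ [-0.2, 0.4) → out

none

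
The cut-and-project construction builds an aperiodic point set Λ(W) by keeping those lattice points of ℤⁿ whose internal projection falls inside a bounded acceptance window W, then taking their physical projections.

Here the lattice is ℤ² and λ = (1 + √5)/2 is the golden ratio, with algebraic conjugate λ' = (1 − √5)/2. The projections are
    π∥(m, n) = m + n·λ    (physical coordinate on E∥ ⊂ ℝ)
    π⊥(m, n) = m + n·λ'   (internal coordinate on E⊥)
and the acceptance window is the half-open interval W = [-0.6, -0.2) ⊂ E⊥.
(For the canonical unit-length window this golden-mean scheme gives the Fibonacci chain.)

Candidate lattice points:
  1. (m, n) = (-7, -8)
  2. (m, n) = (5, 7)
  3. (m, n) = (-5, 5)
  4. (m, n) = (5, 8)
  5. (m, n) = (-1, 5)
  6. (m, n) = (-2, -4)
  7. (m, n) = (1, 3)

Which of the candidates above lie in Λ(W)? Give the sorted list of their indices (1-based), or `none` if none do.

none

Compute λ' = (1−√5)/2 = -0.6180, so π⊥(m,n) = m -0.6180·n.
#1 (-7,-8): internal coord -7 + (-8)·λ' = -2.0557; -2.0557 ∉ [-0.6, -0.2) → out
#2 (5,7): internal coord 5 + (7)·λ' = +0.6738; +0.6738 ∉ [-0.6, -0.2) → out
#3 (-5,5): internal coord -5 + (5)·λ' = -8.0902; -8.0902 ∉ [-0.6, -0.2) → out
#4 (5,8): internal coord 5 + (8)·λ' = +0.0557; +0.0557 ∉ [-0.6, -0.2) → out
#5 (-1,5): internal coord -1 + (5)·λ' = -4.0902; -4.0902 ∉ [-0.6, -0.2) → out
#6 (-2,-4): internal coord -2 + (-4)·λ' = +0.4721; +0.4721 ∉ [-0.6, -0.2) → out
#7 (1,3): internal coord 1 + (3)·λ' = -0.8541; -0.8541 ∉ [-0.6, -0.2) → out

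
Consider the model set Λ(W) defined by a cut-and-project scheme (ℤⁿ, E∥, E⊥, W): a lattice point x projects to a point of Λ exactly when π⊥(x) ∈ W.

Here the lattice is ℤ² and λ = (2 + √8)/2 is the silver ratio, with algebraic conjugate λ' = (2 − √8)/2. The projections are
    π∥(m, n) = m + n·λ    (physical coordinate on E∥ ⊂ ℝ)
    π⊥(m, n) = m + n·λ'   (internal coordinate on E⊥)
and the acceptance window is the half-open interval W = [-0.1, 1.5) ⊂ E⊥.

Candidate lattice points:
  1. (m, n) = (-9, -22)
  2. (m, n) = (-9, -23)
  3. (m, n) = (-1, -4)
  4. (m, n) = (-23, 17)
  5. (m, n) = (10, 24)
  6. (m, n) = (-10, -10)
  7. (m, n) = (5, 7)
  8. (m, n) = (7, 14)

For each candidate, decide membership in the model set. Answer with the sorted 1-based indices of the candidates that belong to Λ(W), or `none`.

1, 2, 3, 5, 8

λ' = (2−√8)/2 ≈ -0.4142.
[1] lift (-9,-22): star map gives 0.1127; window check -0.1 ≤ 0.1127 < 1.5 is true → IN Λ
[2] lift (-9,-23): star map gives 0.5269; window check -0.1 ≤ 0.5269 < 1.5 is true → IN Λ
[3] lift (-1,-4): star map gives 0.6569; window check -0.1 ≤ 0.6569 < 1.5 is true → IN Λ
[4] lift (-23,17): star map gives -30.0416; window check -0.1 ≤ -30.0416 < 1.5 is false → out
[5] lift (10,24): star map gives 0.0589; window check -0.1 ≤ 0.0589 < 1.5 is true → IN Λ
[6] lift (-10,-10): star map gives -5.8579; window check -0.1 ≤ -5.8579 < 1.5 is false → out
[7] lift (5,7): star map gives 2.1005; window check -0.1 ≤ 2.1005 < 1.5 is false → out
[8] lift (7,14): star map gives 1.2010; window check -0.1 ≤ 1.2010 < 1.5 is true → IN Λ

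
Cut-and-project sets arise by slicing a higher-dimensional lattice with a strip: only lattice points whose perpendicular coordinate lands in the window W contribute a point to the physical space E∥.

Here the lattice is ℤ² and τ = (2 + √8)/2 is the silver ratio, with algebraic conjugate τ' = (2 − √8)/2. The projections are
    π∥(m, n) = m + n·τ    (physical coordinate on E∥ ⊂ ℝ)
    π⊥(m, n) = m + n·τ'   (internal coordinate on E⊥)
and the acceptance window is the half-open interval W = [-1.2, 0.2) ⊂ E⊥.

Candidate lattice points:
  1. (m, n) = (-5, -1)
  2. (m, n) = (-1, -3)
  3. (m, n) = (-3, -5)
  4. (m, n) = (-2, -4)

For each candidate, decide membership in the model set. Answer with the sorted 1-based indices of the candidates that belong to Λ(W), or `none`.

3, 4

Compute τ' = (2−√8)/2 = -0.4142, so π⊥(m,n) = m -0.4142·n.
candidate 1: (m,n)=(-5,-1) → π∥ = -5-1·τ ≈ -7.4142, π⊥ = -5-1·τ' ≈ -4.5858 ∉ [-1.2, 0.2) ⇒ out
candidate 2: (m,n)=(-1,-3) → π∥ = -1-3·τ ≈ -8.2426, π⊥ = -1-3·τ' ≈ 0.2426 ∉ [-1.2, 0.2) ⇒ out
candidate 3: (m,n)=(-3,-5) → π∥ = -3-5·τ ≈ -15.0711, π⊥ = -3-5·τ' ≈ -0.9289 ∈ [-1.2, 0.2) ⇒ IN Λ
candidate 4: (m,n)=(-2,-4) → π∥ = -2-4·τ ≈ -11.6569, π⊥ = -2-4·τ' ≈ -0.3431 ∈ [-1.2, 0.2) ⇒ IN Λ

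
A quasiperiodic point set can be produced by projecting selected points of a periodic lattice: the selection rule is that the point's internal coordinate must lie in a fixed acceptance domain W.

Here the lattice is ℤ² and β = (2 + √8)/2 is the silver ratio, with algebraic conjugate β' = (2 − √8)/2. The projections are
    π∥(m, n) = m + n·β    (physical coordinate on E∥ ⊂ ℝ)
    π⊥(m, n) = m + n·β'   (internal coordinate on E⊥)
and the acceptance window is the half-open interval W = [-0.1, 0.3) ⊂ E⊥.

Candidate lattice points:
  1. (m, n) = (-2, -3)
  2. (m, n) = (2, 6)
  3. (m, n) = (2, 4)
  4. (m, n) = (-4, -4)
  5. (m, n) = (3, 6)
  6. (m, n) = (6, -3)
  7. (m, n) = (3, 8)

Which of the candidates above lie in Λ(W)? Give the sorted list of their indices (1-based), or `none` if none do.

Compute β' = (2−√8)/2 = -0.4142, so π⊥(m,n) = m -0.4142·n.
candidate 1: (m,n)=(-2,-3) → π∥ = -2-3·β ≈ -9.2426, π⊥ = -2-3·β' ≈ -0.7574 ∉ [-0.1, 0.3) ⇒ out
candidate 2: (m,n)=(2,6) → π∥ = 2+6·β ≈ 16.4853, π⊥ = 2+6·β' ≈ -0.4853 ∉ [-0.1, 0.3) ⇒ out
candidate 3: (m,n)=(2,4) → π∥ = 2+4·β ≈ 11.6569, π⊥ = 2+4·β' ≈ 0.3431 ∉ [-0.1, 0.3) ⇒ out
candidate 4: (m,n)=(-4,-4) → π∥ = -4-4·β ≈ -13.6569, π⊥ = -4-4·β' ≈ -2.3431 ∉ [-0.1, 0.3) ⇒ out
candidate 5: (m,n)=(3,6) → π∥ = 3+6·β ≈ 17.4853, π⊥ = 3+6·β' ≈ 0.5147 ∉ [-0.1, 0.3) ⇒ out
candidate 6: (m,n)=(6,-3) → π∥ = 6-3·β ≈ -1.2426, π⊥ = 6-3·β' ≈ 7.2426 ∉ [-0.1, 0.3) ⇒ out
candidate 7: (m,n)=(3,8) → π∥ = 3+8·β ≈ 22.3137, π⊥ = 3+8·β' ≈ -0.3137 ∉ [-0.1, 0.3) ⇒ out

none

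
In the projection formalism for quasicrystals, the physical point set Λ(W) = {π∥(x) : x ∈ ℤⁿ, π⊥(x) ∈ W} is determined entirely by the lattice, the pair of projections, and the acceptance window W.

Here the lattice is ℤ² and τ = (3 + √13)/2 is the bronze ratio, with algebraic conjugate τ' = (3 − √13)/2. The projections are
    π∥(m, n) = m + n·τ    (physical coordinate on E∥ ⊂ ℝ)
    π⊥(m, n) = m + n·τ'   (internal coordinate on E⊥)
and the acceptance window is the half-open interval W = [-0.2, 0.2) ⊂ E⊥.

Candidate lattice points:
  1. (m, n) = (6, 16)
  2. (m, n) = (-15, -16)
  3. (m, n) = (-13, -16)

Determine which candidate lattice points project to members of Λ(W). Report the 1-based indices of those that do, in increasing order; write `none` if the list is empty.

τ' = (3−√13)/2 ≈ -0.30278.
#1 (6,16): internal coord 6 + (16)·τ' = +1.15559; +1.15559 ∉ [-0.2, 0.2) → out
#2 (-15,-16): internal coord -15 + (-16)·τ' = -10.15559; -10.15559 ∉ [-0.2, 0.2) → out
#3 (-13,-16): internal coord -13 + (-16)·τ' = -8.15559; -8.15559 ∉ [-0.2, 0.2) → out

none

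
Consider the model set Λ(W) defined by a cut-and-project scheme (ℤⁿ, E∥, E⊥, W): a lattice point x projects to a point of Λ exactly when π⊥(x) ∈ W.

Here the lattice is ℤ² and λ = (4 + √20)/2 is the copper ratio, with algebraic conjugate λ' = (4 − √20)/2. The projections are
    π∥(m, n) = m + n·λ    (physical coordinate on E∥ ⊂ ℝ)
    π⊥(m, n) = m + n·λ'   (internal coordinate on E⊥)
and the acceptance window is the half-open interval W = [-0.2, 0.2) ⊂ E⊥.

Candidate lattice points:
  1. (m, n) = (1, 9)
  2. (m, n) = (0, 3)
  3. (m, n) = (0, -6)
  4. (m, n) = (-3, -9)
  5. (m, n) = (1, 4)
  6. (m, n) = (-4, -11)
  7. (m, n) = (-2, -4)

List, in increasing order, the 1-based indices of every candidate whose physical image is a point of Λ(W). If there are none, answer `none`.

Compute λ' = (4−√20)/2 = -0.2361, so π⊥(m,n) = m -0.2361·n.
[1] lift (1,9): star map gives -1.1246; window check -0.2 ≤ -1.1246 < 0.2 is false → out
[2] lift (0,3): star map gives -0.7082; window check -0.2 ≤ -0.7082 < 0.2 is false → out
[3] lift (0,-6): star map gives 1.4164; window check -0.2 ≤ 1.4164 < 0.2 is false → out
[4] lift (-3,-9): star map gives -0.8754; window check -0.2 ≤ -0.8754 < 0.2 is false → out
[5] lift (1,4): star map gives 0.0557; window check -0.2 ≤ 0.0557 < 0.2 is true → IN Λ
[6] lift (-4,-11): star map gives -1.4033; window check -0.2 ≤ -1.4033 < 0.2 is false → out
[7] lift (-2,-4): star map gives -1.0557; window check -0.2 ≤ -1.0557 < 0.2 is false → out

5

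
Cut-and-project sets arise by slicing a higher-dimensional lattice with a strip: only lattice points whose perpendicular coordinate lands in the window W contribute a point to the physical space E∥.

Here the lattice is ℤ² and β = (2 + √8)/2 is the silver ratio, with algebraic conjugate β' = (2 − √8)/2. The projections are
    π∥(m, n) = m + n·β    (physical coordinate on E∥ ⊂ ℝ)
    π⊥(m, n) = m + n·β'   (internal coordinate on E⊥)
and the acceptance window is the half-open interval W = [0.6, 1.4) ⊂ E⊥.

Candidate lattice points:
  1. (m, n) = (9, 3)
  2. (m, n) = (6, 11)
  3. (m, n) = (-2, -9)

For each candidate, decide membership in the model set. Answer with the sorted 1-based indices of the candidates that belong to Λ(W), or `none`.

none

Compute β' = (2−√8)/2 = -0.41421, so π⊥(m,n) = m -0.41421·n.
#1 (9,3): internal coord 9 + (3)·β' = +7.75736; +7.75736 ∉ [0.6, 1.4) → out
#2 (6,11): internal coord 6 + (11)·β' = +1.44365; +1.44365 ∉ [0.6, 1.4) → out
#3 (-2,-9): internal coord -2 + (-9)·β' = +1.72792; +1.72792 ∉ [0.6, 1.4) → out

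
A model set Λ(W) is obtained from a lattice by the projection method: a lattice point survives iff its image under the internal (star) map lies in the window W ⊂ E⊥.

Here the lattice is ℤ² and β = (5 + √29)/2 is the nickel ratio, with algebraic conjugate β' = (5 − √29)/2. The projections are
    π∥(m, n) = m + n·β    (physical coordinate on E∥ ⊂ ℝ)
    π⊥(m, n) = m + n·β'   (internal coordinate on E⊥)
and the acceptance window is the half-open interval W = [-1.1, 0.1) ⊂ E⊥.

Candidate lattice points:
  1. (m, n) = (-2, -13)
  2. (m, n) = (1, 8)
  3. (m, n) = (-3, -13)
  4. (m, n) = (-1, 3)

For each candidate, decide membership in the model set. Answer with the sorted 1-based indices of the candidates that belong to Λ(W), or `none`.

2, 3

β' = (5−√29)/2 ≈ -0.19258.
candidate 1: (m,n)=(-2,-13) → π∥ = -2-13·β ≈ -69.50357, π⊥ = -2-13·β' ≈ 0.50357 ∉ [-1.1, 0.1) ⇒ out
candidate 2: (m,n)=(1,8) → π∥ = 1+8·β ≈ 42.54066, π⊥ = 1+8·β' ≈ -0.54066 ∈ [-1.1, 0.1) ⇒ IN Λ
candidate 3: (m,n)=(-3,-13) → π∥ = -3-13·β ≈ -70.50357, π⊥ = -3-13·β' ≈ -0.49643 ∈ [-1.1, 0.1) ⇒ IN Λ
candidate 4: (m,n)=(-1,3) → π∥ = -1+3·β ≈ 14.57775, π⊥ = -1+3·β' ≈ -1.57775 ∉ [-1.1, 0.1) ⇒ out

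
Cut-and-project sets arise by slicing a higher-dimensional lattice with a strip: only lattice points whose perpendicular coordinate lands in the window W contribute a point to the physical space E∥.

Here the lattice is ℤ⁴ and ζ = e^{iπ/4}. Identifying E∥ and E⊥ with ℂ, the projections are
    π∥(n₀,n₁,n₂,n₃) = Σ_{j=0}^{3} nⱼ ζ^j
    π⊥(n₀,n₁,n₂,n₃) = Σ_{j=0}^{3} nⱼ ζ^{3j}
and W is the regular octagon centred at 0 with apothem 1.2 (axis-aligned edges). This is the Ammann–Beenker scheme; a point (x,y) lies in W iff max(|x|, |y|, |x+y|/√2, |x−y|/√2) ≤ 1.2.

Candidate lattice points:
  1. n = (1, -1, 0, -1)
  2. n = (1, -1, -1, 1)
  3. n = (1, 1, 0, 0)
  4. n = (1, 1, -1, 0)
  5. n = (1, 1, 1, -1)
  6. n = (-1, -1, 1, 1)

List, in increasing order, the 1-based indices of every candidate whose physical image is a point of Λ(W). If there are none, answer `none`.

3, 5, 6

π⊥(n) = n₀ + n₁ζ³ + n₂ζ⁶ + n₃ζ⁹ where ζ = e^{iπ/4}.
candidate 1: n = (1, -1, 0, -1) → π⊥ ≈ (+1.00000, -1.41421); max(|x|,|y|,|x±y|/√2) = 1.70711 > 1.2 ⇒ ∉ W
candidate 2: n = (1, -1, -1, 1) → π⊥ ≈ (+2.41421, +1.00000); max(|x|,|y|,|x±y|/√2) = 2.41421 > 1.2 ⇒ ∉ W
candidate 3: n = (1, 1, 0, 0) → π⊥ ≈ (+0.29289, +0.70711); max(|x|,|y|,|x±y|/√2) = 0.70711 ≤ 1.2 ⇒ ∈ W
candidate 4: n = (1, 1, -1, 0) → π⊥ ≈ (+0.29289, +1.70711); max(|x|,|y|,|x±y|/√2) = 1.70711 > 1.2 ⇒ ∉ W
candidate 5: n = (1, 1, 1, -1) → π⊥ ≈ (-0.41421, -1.00000); max(|x|,|y|,|x±y|/√2) = 1.00000 ≤ 1.2 ⇒ ∈ W
candidate 6: n = (-1, -1, 1, 1) → π⊥ ≈ (+0.41421, -1.00000); max(|x|,|y|,|x±y|/√2) = 1.00000 ≤ 1.2 ⇒ ∈ W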